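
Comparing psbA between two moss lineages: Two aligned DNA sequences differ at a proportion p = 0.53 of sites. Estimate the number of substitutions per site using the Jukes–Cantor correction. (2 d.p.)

d = −(3/4) ln(1 − 4p/3) = −0.75 ln(1 − 0.706667) = −0.75 ln(0.293333)
  = −0.75 × (-1.226447) = 0.919835 substitutions/site.

0.92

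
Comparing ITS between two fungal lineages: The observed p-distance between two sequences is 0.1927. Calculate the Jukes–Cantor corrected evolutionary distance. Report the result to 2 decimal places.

d = −(3/4) ln(1 − 4p/3) = −0.75 ln(1 − 0.256933) = −0.75 ln(0.743067)
  = −0.75 × (-0.296969) = 0.222727 substitutions/site.

0.22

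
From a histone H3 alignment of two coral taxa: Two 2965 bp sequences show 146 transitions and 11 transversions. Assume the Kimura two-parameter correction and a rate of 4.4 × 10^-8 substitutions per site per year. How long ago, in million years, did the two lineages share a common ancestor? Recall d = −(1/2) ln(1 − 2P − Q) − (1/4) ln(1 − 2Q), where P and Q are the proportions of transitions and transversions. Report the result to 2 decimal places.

0.63

P = 146/2965 ≈ 0.049241 and Q = 11/2965 ≈ 0.00371.
Under the Kimura two-parameter model, d = −½ ln(1 − 2P − Q) − ¼ ln(1 − 2Q).
1 − 2P − Q = 0.897808, giving −½ ln(0.897808) = 0.053900.
1 − 2Q = 0.99258, giving −¼ ln(0.99258) = 0.001862.
d = 0.053900 + 0.001862 = 0.055762.
Under a molecular clock d = 2μt, so t = d/(2μ) = 0.055762 / (2 × 4.4 × 10^-8) = 0.63 million years.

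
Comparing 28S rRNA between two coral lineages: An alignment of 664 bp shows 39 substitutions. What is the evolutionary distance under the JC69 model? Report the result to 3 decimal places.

p = 39/664 ≈ 0.058735.
d = −(3/4) ln(1 − 4p/3) = −0.75 ln(1 − 0.078313) = −0.75 ln(0.921687)
  = −0.75 × (-0.081550) = 0.061163 substitutions/site.

0.061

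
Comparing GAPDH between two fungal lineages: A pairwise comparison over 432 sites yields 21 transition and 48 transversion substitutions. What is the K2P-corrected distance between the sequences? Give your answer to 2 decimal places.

0.18

P = 21/432 ≈ 0.048611 and Q = 48/432 ≈ 0.111111.
Under the Kimura two-parameter model, d = −½ ln(1 − 2P − Q) − ¼ ln(1 − 2Q).
1 − 2P − Q = 0.791667, giving −½ ln(0.791667) = 0.116807.
1 − 2Q = 0.777778, giving −¼ ln(0.777778) = 0.062829.
d = 0.116807 + 0.062829 = 0.179636.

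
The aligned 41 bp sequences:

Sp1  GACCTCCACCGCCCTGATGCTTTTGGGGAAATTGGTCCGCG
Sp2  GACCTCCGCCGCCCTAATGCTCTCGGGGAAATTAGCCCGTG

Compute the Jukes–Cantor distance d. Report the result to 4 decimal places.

The sequences differ at 7 of 41 sites (8, 16, 22, 24, 34, 36, 40), so p = 7/41 ≈ 0.170732.
d = −(3/4) ln(1 − 4p/3) = −0.75 ln(1 − 0.227643) = −0.75 ln(0.772357)
  = −0.75 × (-0.258308) = 0.193731 substitutions/site.

0.1937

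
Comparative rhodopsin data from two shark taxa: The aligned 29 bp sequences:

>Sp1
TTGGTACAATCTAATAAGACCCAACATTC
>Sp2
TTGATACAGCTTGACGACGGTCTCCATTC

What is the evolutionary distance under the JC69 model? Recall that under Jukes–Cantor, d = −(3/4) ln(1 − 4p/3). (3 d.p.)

0.683

The sequences differ at 13 of 29 sites, so p = 13/29 ≈ 0.448276.
d = −(3/4) ln(1 − 4p/3) = −0.75 ln(1 − 0.597701) = −0.75 ln(0.402299)
  = −0.75 × (-0.910560) = 0.682920 substitutions/site.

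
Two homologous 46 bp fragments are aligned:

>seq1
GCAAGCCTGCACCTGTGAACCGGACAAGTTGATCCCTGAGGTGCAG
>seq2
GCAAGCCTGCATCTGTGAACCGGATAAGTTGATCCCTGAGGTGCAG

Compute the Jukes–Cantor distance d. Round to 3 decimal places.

0.045

The sequences differ at 2 of 46 sites (12, 25), so p = 2/46 ≈ 0.043478.
d = −(3/4) ln(1 − 4p/3) = −0.75 ln(1 − 0.057971) = −0.75 ln(0.942029)
  = −0.75 × (-0.059719) = 0.044789 substitutions/site.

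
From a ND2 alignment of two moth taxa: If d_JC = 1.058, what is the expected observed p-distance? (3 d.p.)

0.567

p = (3/4)(1 − e^(−4d/3)) = 0.75 × (1 − e^(-1.410667)) = 0.75 × (1 − 0.243980) = 0.567015.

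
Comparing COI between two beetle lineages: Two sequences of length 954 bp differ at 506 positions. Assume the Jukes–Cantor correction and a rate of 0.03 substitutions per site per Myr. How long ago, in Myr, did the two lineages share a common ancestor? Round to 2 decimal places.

p = 506/954 ≈ 0.530398.
d = −(3/4) ln(1 − 4p/3) = −0.75 ln(1 − 0.707197) = −0.75 ln(0.292803)
  = −0.75 × (-1.228255) = 0.921191 substitutions/site.
Under a molecular clock d = 2μt, so t = d/(2μ) = 0.921191 / (2 × 0.03) = 15.35 Myr.

15.35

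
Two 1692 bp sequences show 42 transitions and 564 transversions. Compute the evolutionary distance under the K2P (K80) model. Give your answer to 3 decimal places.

0.516

P = 42/1692 ≈ 0.024823 and Q = 564/1692 ≈ 0.333333.
Under the Kimura two-parameter model, d = −½ ln(1 − 2P − Q) − ¼ ln(1 − 2Q).
1 − 2P − Q = 0.617021, giving −½ ln(0.617021) = 0.241426.
1 − 2Q = 0.333334, giving −¼ ln(0.333334) = 0.274653.
d = 0.241426 + 0.274653 = 0.516079.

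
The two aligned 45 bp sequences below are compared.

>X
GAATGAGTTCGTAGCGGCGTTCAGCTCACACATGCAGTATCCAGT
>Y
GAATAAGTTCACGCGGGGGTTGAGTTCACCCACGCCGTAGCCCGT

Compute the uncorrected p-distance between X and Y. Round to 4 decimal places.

The sequences differ at 14 of 45 positions.
p = 14/45 = 0.311111… ≈ 0.3111 (to 4 d.p.).

0.3111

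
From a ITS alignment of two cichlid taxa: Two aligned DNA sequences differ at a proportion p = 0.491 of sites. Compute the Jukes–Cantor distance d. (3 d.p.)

d = −(3/4) ln(1 − 4p/3) = −0.75 ln(1 − 0.654667) = −0.75 ln(0.345333)
  = −0.75 × (-1.063246) = 0.797435 substitutions/site.

0.797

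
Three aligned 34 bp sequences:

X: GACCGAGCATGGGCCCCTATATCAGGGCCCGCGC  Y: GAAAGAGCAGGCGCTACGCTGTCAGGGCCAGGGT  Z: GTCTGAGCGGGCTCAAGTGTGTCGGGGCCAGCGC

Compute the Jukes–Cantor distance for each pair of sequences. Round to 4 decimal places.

d(X,Y) = 0.4770, d(X,Z) = 0.5347, d(Y,Z) = 0.4770

X–Y: 12/34 sites differ → p ≈ 0.352941, d = −0.75 ln(1 − 0.470588) = 0.476991 ≈ 0.4770.
X–Z: 13/34 sites differ → p ≈ 0.382353, d = −0.75 ln(1 − 0.509804) = 0.534712 ≈ 0.5347.
Y–Z: 12/34 sites differ → p ≈ 0.352941, d = −0.75 ln(1 − 0.470588) = 0.476991 ≈ 0.4770.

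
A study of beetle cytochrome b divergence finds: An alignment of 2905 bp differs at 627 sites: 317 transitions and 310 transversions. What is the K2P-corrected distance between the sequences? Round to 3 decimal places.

P = 317/2905 ≈ 0.109122 and Q = 310/2905 ≈ 0.106713.
Under the Kimura two-parameter model, d = −½ ln(1 − 2P − Q) − ¼ ln(1 − 2Q).
1 − 2P − Q = 0.675043, giving −½ ln(0.675043) = 0.196489.
1 − 2Q = 0.786574, giving −¼ ln(0.786574) = 0.060017.
d = 0.196489 + 0.060017 = 0.256506.

0.257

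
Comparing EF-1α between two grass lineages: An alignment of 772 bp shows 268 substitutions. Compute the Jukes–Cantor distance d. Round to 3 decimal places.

p = 268/772 ≈ 0.34715.
d = −(3/4) ln(1 − 4p/3) = −0.75 ln(1 − 0.462867) = −0.75 ln(0.537133)
  = −0.75 × (-0.621510) = 0.466133 substitutions/site.

0.466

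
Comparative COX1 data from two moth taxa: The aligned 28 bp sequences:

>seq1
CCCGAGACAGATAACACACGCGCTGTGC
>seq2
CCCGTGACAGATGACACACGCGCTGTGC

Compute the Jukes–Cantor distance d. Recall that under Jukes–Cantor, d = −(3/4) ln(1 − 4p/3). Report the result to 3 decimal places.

The sequences differ at 2 of 28 sites (5, 13), so p = 2/28 ≈ 0.071429.
d = −(3/4) ln(1 − 4p/3) = −0.75 ln(1 − 0.095239) = −0.75 ln(0.904761)
  = −0.75 × (-0.100084) = 0.075063 substitutions/site.

0.075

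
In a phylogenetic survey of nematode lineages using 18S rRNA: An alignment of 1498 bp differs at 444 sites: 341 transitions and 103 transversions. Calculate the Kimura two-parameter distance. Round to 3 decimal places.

0.408

P = 341/1498 ≈ 0.227637 and Q = 103/1498 ≈ 0.068758.
Under the Kimura two-parameter model, d = −½ ln(1 − 2P − Q) − ¼ ln(1 − 2Q).
1 − 2P − Q = 0.475968, giving −½ ln(0.475968) = 0.371202.
1 − 2Q = 0.862484, giving −¼ ln(0.862484) = 0.036985.
d = 0.371202 + 0.036985 = 0.408187.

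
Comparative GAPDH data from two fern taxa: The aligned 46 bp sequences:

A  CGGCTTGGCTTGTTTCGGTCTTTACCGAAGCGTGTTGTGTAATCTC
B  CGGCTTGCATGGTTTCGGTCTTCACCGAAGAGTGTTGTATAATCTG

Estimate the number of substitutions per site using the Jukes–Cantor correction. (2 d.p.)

0.17

The sequences differ at 7 of 46 sites (8, 9, 11, 23, 31, 39, 46), so p = 7/46 ≈ 0.152174.
d = −(3/4) ln(1 − 4p/3) = −0.75 ln(1 − 0.202899) = −0.75 ln(0.797101)
  = −0.75 × (-0.226774) = 0.170081 substitutions/site.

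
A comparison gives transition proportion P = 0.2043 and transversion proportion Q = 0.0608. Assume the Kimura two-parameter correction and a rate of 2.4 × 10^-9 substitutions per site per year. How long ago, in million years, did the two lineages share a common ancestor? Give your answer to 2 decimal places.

Under the Kimura two-parameter model, d = −½ ln(1 − 2P − Q) − ¼ ln(1 − 2Q).
1 − 2P − Q = 0.5306, giving −½ ln(0.5306) = 0.316873.
1 − 2Q = 0.8784, giving −¼ ln(0.8784) = 0.032413.
d = 0.316873 + 0.032413 = 0.349286.
Under a molecular clock d = 2μt, so t = d/(2μ) = 0.349286 / (2 × 2.4 × 10^-9) = 72.77 million years.

72.77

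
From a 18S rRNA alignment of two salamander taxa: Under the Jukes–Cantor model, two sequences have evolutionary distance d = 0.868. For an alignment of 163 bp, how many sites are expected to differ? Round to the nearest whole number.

Invert JC69: p = (3/4)(1 − e^(−4d/3)) = 0.75 × (1 − e^(-1.157333)) = 0.75 × (1 − 0.314323) = 0.514258.
Expected differing sites = pL ≈ 0.514258 × 163 = 83.824054 ≈ 84.

84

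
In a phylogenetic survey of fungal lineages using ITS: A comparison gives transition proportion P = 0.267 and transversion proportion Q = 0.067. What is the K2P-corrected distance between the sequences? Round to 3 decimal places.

Under the Kimura two-parameter model, d = −½ ln(1 − 2P − Q) − ¼ ln(1 − 2Q).
1 − 2P − Q = 0.399, giving −½ ln(0.399) = 0.459397.
1 − 2Q = 0.866, giving −¼ ln(0.866) = 0.035968.
d = 0.459397 + 0.035968 = 0.495365.

0.495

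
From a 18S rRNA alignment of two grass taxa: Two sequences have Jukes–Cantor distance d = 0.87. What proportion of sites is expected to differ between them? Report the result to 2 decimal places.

p = (3/4)(1 − e^(−4d/3)) = 0.75 × (1 − e^(-1.16)) = 0.75 × (1 − 0.313486) = 0.514886.

0.51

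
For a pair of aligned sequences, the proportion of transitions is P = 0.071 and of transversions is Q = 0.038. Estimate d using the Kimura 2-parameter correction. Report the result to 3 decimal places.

0.119

Under the Kimura two-parameter model, d = −½ ln(1 − 2P − Q) − ¼ ln(1 − 2Q).
1 − 2P − Q = 0.82, giving −½ ln(0.82) = 0.099225.
1 − 2Q = 0.924, giving −¼ ln(0.924) = 0.019761.
d = 0.099225 + 0.019761 = 0.118986.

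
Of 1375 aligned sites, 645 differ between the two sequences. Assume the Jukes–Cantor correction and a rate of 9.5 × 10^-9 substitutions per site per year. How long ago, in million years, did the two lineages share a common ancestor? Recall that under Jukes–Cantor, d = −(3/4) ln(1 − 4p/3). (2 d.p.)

38.76

p = 645/1375 ≈ 0.469091.
d = −(3/4) ln(1 − 4p/3) = −0.75 ln(1 − 0.625455) = −0.75 ln(0.374545)
  = −0.75 × (-0.982043) = 0.736532 substitutions/site.
Under a molecular clock d = 2μt, so t = d/(2μ) = 0.736532 / (2 × 9.5 × 10^-9) = 38.76 million years.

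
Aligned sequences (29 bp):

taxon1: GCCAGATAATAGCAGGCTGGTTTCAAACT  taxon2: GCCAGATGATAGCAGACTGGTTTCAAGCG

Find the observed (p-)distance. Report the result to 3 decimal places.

0.138

The sequences differ at 4 of 29 positions (sites 8, 16, 27, 29).
p = 4/29 = 0.137931… ≈ 0.138 (to 3 d.p.).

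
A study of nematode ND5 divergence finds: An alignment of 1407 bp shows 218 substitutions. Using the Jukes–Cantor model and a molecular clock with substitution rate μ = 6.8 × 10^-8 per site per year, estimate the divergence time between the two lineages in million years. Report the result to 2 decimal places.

1.28

p = 218/1407 ≈ 0.15494.
d = −(3/4) ln(1 − 4p/3) = −0.75 ln(1 − 0.206587) = −0.75 ln(0.793413)
  = −0.75 × (-0.231411) = 0.173558 substitutions/site.
Under a molecular clock d = 2μt, so t = d/(2μ) = 0.173558 / (2 × 6.8 × 10^-8) = 1.28 million years.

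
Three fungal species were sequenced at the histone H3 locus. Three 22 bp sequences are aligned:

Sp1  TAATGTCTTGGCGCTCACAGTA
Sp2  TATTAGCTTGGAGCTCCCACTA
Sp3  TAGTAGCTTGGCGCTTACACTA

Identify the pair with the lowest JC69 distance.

Sp1–Sp2: 6/22 differ, p = 0.273, d = 0.339.
Sp1–Sp3: 5/22 differ, p = 0.227, d = 0.271.
Sp2–Sp3: 4/22 differ, p = 0.182, d = 0.208.
The smallest distance is between Sp2 and Sp3.

Sp2 and Sp3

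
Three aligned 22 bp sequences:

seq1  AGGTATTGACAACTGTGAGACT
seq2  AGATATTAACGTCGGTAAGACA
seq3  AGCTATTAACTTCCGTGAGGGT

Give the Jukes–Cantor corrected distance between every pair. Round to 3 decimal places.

d(seq1,seq2) = 0.414, d(seq1,seq3) = 0.414, d(seq2,seq3) = 0.414

seq1–seq2: 7/22 sites differ → p ≈ 0.318182, d = −0.75 ln(1 − 0.424243) = 0.414052 ≈ 0.414.
seq1–seq3: 7/22 sites differ → p ≈ 0.318182, d = −0.75 ln(1 − 0.424243) = 0.414052 ≈ 0.414.
seq2–seq3: 7/22 sites differ → p ≈ 0.318182, d = −0.75 ln(1 − 0.424243) = 0.414052 ≈ 0.414.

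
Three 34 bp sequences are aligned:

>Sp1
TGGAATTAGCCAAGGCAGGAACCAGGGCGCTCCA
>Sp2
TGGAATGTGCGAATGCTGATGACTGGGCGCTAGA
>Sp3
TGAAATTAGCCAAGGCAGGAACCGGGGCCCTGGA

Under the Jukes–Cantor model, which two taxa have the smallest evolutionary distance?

Sp1–Sp2: 12/34 differ, p = 0.353, d = 0.477.
Sp1–Sp3: 5/34 differ, p = 0.147, d = 0.164.
Sp2–Sp3: 13/34 differ, p = 0.382, d = 0.535.
The smallest distance is between Sp1 and Sp3.

Sp1 and Sp3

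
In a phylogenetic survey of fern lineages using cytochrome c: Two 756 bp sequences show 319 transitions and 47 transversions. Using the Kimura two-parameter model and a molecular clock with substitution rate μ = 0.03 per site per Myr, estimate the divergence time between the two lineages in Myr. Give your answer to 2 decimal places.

20.26

P = 319/756 ≈ 0.421958 and Q = 47/756 ≈ 0.062169.
Under the Kimura two-parameter model, d = −½ ln(1 − 2P − Q) − ¼ ln(1 − 2Q).
1 − 2P − Q = 0.093915, giving −½ ln(0.093915) = 1.182683.
1 − 2Q = 0.875662, giving −¼ ln(0.875662) = 0.033194.
d = 1.182683 + 0.033194 = 1.215877.
Under a molecular clock d = 2μt, so t = d/(2μ) = 1.215877 / (2 × 0.03) = 20.26 Myr.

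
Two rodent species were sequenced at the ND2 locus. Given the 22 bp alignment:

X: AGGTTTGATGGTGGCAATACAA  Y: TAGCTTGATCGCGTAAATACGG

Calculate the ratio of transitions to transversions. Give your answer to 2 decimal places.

Transitions are A↔G and C↔T; transversions are all other mismatches.
Transitions: 5. Transversions: 4.
R = 5/4 = 1.25.

1.25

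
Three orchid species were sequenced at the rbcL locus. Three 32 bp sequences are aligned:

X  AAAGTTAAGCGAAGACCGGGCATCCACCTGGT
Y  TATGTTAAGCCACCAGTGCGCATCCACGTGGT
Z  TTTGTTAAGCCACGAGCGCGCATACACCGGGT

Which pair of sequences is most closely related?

X–Y: 9/32 differ, p = 0.281, d = 0.353.
X–Z: 9/32 differ, p = 0.281, d = 0.353.
Y–Z: 6/32 differ, p = 0.188, d = 0.216.
The smallest distance is between Y and Z.

Y and Z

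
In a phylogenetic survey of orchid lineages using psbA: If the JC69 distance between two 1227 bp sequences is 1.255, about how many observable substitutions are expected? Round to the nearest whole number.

748

Invert JC69: p = (3/4)(1 − e^(−4d/3)) = 0.75 × (1 − e^(-1.673333)) = 0.75 × (1 − 0.187621) = 0.609284.
Expected differing sites = pL ≈ 0.609284 × 1227 = 747.591468 ≈ 748.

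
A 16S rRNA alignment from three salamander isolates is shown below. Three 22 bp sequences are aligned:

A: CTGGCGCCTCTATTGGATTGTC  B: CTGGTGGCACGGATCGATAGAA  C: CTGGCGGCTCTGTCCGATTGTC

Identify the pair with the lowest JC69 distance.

A–B: 10/22 differ, p = 0.455, d = 0.699.
A–C: 4/22 differ, p = 0.182, d = 0.208.
B–C: 8/22 differ, p = 0.364, d = 0.497.
The smallest distance is between A and C.

A and C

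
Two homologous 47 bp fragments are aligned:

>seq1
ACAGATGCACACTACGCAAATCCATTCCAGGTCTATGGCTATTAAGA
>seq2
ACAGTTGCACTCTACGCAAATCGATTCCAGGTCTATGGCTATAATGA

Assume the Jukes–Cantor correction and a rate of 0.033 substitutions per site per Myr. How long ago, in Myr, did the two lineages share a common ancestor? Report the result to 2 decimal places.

1.74

The sequences differ at 5 of 47 sites (5, 11, 23, 43, 45), so p = 5/47 ≈ 0.106383.
d = −(3/4) ln(1 − 4p/3) = −0.75 ln(1 − 0.141844) = −0.75 ln(0.858156)
  = −0.75 × (-0.152969) = 0.114727 substitutions/site.
Under a molecular clock d = 2μt, so t = d/(2μ) = 0.114727 / (2 × 0.033) = 1.74 Myr.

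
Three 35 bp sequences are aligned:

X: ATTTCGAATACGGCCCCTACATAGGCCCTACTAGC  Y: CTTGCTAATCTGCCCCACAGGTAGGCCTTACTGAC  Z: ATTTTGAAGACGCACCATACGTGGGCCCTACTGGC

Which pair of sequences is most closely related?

X–Y: 13/35 differ, p = 0.371, d = 0.513.
X–Z: 8/35 differ, p = 0.229, d = 0.273.
Y–Z: 13/35 differ, p = 0.371, d = 0.513.
The smallest distance is between X and Z.

X and Z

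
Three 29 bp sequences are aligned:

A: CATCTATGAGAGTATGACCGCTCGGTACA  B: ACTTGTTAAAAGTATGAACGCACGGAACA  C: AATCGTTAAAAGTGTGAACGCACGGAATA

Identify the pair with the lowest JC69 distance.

A–B: 10/29 differ, p = 0.345, d = 0.462.
A–C: 10/29 differ, p = 0.345, d = 0.462.
B–C: 4/29 differ, p = 0.138, d = 0.152.
The smallest distance is between B and C.

B and C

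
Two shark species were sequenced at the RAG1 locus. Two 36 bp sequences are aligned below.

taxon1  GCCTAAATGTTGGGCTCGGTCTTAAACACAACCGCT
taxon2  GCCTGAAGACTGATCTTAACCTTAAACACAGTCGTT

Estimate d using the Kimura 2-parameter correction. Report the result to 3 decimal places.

Of 36 sites, 11 differences are transitions and 2 are transversions, so P = 11/36 ≈ 0.305556 and Q = 2/36 ≈ 0.055556.
Under the Kimura two-parameter model, d = −½ ln(1 − 2P − Q) − ¼ ln(1 − 2Q).
1 − 2P − Q = 0.333332, giving −½ ln(0.333332) = 0.549308.
1 − 2Q = 0.888888, giving −¼ ln(0.888888) = 0.029446.
d = 0.549308 + 0.029446 = 0.578754.

0.579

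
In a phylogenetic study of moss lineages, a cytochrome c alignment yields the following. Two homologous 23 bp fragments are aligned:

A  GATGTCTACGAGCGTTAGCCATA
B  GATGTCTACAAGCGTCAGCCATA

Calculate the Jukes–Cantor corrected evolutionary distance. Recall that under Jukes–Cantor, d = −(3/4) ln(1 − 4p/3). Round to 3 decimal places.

0.092

The sequences differ at 2 of 23 sites (10, 16), so p = 2/23 ≈ 0.086957.
d = −(3/4) ln(1 − 4p/3) = −0.75 ln(1 − 0.115943) = −0.75 ln(0.884057)
  = −0.75 × (-0.123234) = 0.092426 substitutions/site.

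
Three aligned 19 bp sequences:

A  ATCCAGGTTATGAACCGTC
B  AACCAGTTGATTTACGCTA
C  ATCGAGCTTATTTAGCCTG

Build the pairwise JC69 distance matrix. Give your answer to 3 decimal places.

d(A,B) = 0.618, d(A,C) = 0.507, d(B,C) = 0.507

A–B: 8/19 sites differ → p ≈ 0.421053, d = −0.75 ln(1 − 0.561404) = 0.618132 ≈ 0.618.
A–C: 7/19 sites differ → p ≈ 0.368421, d = −0.75 ln(1 − 0.491228) = 0.506816 ≈ 0.507.
B–C: 7/19 sites differ → p ≈ 0.368421, d = −0.75 ln(1 − 0.491228) = 0.506816 ≈ 0.507.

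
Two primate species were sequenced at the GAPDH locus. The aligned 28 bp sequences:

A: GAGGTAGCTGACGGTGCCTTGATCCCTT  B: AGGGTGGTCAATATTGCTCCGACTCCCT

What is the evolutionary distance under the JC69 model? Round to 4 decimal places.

0.9396

The sequences differ at 15 of 28 sites, so p = 15/28 ≈ 0.535714.
d = −(3/4) ln(1 − 4p/3) = −0.75 ln(1 − 0.714285) = −0.75 ln(0.285715)
  = −0.75 × (-1.252760) = 0.939570 substitutions/site.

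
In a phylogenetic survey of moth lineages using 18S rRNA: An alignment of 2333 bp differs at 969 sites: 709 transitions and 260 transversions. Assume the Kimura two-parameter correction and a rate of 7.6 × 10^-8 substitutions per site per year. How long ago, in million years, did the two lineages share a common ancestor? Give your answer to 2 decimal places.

4.59

P = 709/2333 ≈ 0.303901 and Q = 260/2333 ≈ 0.111444.
Under the Kimura two-parameter model, d = −½ ln(1 − 2P − Q) − ¼ ln(1 − 2Q).
1 − 2P − Q = 0.280754, giving −½ ln(0.280754) = 0.635138.
1 − 2Q = 0.777112, giving −¼ ln(0.777112) = 0.063043.
d = 0.635138 + 0.063043 = 0.698181.
Under a molecular clock d = 2μt, so t = d/(2μ) = 0.698181 / (2 × 7.6 × 10^-8) = 4.59 million years.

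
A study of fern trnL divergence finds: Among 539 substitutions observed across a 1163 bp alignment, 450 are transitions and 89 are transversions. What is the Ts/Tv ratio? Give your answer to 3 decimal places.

R = 450/89 = 5.056179… ≈ 5.056 (to 3 d.p.).

5.056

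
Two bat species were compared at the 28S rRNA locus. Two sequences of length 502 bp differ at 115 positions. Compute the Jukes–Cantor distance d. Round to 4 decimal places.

p = 115/502 ≈ 0.229084.
d = −(3/4) ln(1 − 4p/3) = −0.75 ln(1 − 0.305445) = −0.75 ln(0.694555)
  = −0.75 × (-0.364484) = 0.273363 substitutions/site.

0.2734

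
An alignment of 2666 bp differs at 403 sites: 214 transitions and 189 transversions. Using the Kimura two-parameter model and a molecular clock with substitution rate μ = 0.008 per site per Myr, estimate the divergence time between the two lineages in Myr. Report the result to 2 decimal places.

P = 214/2666 ≈ 0.08027 and Q = 189/2666 ≈ 0.070893.
Under the Kimura two-parameter model, d = −½ ln(1 − 2P − Q) − ¼ ln(1 − 2Q).
1 − 2P − Q = 0.768567, giving −½ ln(0.768567) = 0.131614.
1 − 2Q = 0.858214, giving −¼ ln(0.858214) = 0.038225.
d = 0.131614 + 0.038225 = 0.169839.
Under a molecular clock d = 2μt, so t = d/(2μ) = 0.169839 / (2 × 0.008) = 10.61 Myr.

10.61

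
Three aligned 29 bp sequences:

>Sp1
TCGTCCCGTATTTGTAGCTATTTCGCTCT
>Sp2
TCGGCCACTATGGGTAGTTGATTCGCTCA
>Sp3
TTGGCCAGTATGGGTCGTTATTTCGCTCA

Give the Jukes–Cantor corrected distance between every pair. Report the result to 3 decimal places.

Sp1–Sp2: 9/29 sites differ → p ≈ 0.310345, d = −0.75 ln(1 − 0.413793) = 0.400562 ≈ 0.401.
Sp1–Sp3: 8/29 sites differ → p ≈ 0.275862, d = −0.75 ln(1 − 0.367816) = 0.343931 ≈ 0.344.
Sp2–Sp3: 5/29 sites differ → p ≈ 0.172414, d = −0.75 ln(1 − 0.229885) = 0.195912 ≈ 0.196.

d(Sp1,Sp2) = 0.401, d(Sp1,Sp3) = 0.344, d(Sp2,Sp3) = 0.196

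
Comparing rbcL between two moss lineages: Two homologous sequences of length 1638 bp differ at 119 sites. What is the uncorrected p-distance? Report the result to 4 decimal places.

p = 119/1638 = 0.072649… ≈ 0.0726 (to 4 d.p.).

0.0726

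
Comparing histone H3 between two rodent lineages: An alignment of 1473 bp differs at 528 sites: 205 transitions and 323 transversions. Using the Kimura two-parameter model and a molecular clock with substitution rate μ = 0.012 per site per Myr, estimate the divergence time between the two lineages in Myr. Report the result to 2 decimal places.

20.35

P = 205/1473 ≈ 0.139172 and Q = 323/1473 ≈ 0.21928.
Under the Kimura two-parameter model, d = −½ ln(1 − 2P − Q) − ¼ ln(1 − 2Q).
1 − 2P − Q = 0.502376, giving −½ ln(0.502376) = 0.344203.
1 − 2Q = 0.56144, giving −¼ ln(0.56144) = 0.144313.
d = 0.344203 + 0.144313 = 0.488516.
Under a molecular clock d = 2μt, so t = d/(2μ) = 0.488516 / (2 × 0.012) = 20.35 Myr.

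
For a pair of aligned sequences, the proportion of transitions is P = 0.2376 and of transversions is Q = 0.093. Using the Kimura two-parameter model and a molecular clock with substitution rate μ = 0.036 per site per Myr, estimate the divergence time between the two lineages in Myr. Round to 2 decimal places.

6.55

Under the Kimura two-parameter model, d = −½ ln(1 − 2P − Q) − ¼ ln(1 − 2Q).
1 − 2P − Q = 0.4318, giving −½ ln(0.4318) = 0.419896.
1 − 2Q = 0.814, giving −¼ ln(0.814) = 0.051449.
d = 0.419896 + 0.051449 = 0.471345.
Under a molecular clock d = 2μt, so t = d/(2μ) = 0.471345 / (2 × 0.036) = 6.55 Myr.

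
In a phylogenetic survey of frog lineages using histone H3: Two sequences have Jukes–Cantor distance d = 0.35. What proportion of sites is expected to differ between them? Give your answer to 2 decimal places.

p = (3/4)(1 − e^(−4d/3)) = 0.75 × (1 − e^(-0.466667)) = 0.75 × (1 − 0.627089) = 0.279683.

0.28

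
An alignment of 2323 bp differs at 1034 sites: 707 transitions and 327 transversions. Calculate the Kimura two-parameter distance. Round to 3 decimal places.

P = 707/2323 ≈ 0.304348 and Q = 327/2323 ≈ 0.140766.
Under the Kimura two-parameter model, d = −½ ln(1 − 2P − Q) − ¼ ln(1 − 2Q).
1 − 2P − Q = 0.250538, giving −½ ln(0.250538) = 0.692072.
1 − 2Q = 0.718468, giving −¼ ln(0.718468) = 0.082659.
d = 0.692072 + 0.082659 = 0.774731.

0.775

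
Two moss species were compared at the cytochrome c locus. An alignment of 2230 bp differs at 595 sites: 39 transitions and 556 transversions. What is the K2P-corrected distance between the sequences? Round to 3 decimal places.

0.340

P = 39/2230 ≈ 0.017489 and Q = 556/2230 ≈ 0.249327.
Under the Kimura two-parameter model, d = −½ ln(1 − 2P − Q) − ¼ ln(1 − 2Q).
1 − 2P − Q = 0.715695, giving −½ ln(0.715695) = 0.167251.
1 − 2Q = 0.501346, giving −¼ ln(0.501346) = 0.172615.
d = 0.167251 + 0.172615 = 0.339866.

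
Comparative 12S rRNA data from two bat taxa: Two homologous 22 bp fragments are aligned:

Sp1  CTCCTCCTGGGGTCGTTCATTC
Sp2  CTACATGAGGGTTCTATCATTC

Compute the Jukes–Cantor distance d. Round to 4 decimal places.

0.4975

The sequences differ at 8 of 22 sites (3, 5, 6, 7, 8, 12, 15, 16), so p = 8/22 ≈ 0.363636.
d = −(3/4) ln(1 − 4p/3) = −0.75 ln(1 − 0.484848) = −0.75 ln(0.515152)
  = −0.75 × (-0.663293) = 0.497470 substitutions/site.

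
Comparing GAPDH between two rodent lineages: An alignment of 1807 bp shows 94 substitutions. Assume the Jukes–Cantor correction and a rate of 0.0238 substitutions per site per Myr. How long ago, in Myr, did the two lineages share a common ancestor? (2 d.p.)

p = 94/1807 ≈ 0.05202.
d = −(3/4) ln(1 − 4p/3) = −0.75 ln(1 − 0.06936) = −0.75 ln(0.93064)
  = −0.75 × (-0.071883) = 0.053912 substitutions/site.
Under a molecular clock d = 2μt, so t = d/(2μ) = 0.053912 / (2 × 0.0238) = 1.13 Myr.

1.13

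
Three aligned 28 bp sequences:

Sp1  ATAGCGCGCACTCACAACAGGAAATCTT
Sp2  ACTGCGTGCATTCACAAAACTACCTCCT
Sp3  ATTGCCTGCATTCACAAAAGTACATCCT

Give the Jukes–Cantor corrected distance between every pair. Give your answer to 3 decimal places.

d(Sp1,Sp2) = 0.485, d(Sp1,Sp3) = 0.360, d(Sp2,Sp3) = 0.158

Sp1–Sp2: 10/28 sites differ → p ≈ 0.357143, d = −0.75 ln(1 − 0.476191) = 0.484971 ≈ 0.485.
Sp1–Sp3: 8/28 sites differ → p ≈ 0.285714, d = −0.75 ln(1 − 0.380952) = 0.359679 ≈ 0.360.
Sp2–Sp3: 4/28 sites differ → p ≈ 0.142857, d = −0.75 ln(1 − 0.190476) = 0.158482 ≈ 0.158.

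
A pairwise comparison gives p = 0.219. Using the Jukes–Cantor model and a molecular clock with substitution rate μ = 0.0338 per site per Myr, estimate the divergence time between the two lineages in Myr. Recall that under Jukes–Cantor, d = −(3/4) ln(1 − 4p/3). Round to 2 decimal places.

3.83

d = −(3/4) ln(1 − 4p/3) = −0.75 ln(1 − 0.292) = −0.75 ln(0.708)
  = −0.75 × (-0.345311) = 0.258983 substitutions/site.
Under a molecular clock d = 2μt, so t = d/(2μ) = 0.258983 / (2 × 0.0338) = 3.83 Myr.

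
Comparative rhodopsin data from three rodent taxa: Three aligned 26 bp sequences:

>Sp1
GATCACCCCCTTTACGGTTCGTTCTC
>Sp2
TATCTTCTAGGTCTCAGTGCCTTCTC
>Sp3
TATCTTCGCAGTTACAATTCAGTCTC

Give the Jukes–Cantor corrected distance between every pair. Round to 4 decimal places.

Sp1–Sp2: 12/26 sites differ → p ≈ 0.461538, d = −0.75 ln(1 − 0.615384) = 0.716632 ≈ 0.7166.
Sp1–Sp3: 10/26 sites differ → p ≈ 0.384615, d = −0.75 ln(1 − 0.51282) = 0.539341 ≈ 0.5393.
Sp2–Sp3: 9/26 sites differ → p ≈ 0.346154, d = −0.75 ln(1 − 0.461539) = 0.464280 ≈ 0.4643.

d(Sp1,Sp2) = 0.7166, d(Sp1,Sp3) = 0.5393, d(Sp2,Sp3) = 0.4643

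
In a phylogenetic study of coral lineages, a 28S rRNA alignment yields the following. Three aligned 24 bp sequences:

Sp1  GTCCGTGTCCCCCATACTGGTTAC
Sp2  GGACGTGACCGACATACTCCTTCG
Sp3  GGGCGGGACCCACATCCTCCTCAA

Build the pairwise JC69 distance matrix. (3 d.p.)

d(Sp1,Sp2) = 0.520, d(Sp1,Sp3) = 0.608, d(Sp2,Sp3) = 0.369

Sp1–Sp2: 9/24 sites differ → p = 0.375, d = −0.75 ln(1 − 0.5) = 0.519860 ≈ 0.520.
Sp1–Sp3: 10/24 sites differ → p ≈ 0.416667, d = −0.75 ln(1 − 0.555556) = 0.608198 ≈ 0.608.
Sp2–Sp3: 7/24 sites differ → p ≈ 0.291667, d = −0.75 ln(1 − 0.388889) = 0.369358 ≈ 0.369.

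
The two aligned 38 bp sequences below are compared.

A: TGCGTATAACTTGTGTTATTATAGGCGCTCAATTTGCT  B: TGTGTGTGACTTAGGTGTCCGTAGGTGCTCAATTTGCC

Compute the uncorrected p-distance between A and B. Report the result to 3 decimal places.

The sequences differ at 12 of 38 positions.
p = 12/38 = 0.315789… ≈ 0.316 (to 3 d.p.).

0.316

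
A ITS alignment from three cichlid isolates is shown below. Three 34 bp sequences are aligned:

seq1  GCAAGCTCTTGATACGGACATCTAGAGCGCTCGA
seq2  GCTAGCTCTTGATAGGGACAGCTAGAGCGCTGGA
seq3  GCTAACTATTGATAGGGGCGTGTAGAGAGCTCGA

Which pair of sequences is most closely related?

seq1–seq2: 4/34 differ, p = 0.118, d = 0.128.
seq1–seq3: 8/34 differ, p = 0.235, d = 0.282.
seq2–seq3: 8/34 differ, p = 0.235, d = 0.282.
The smallest distance is between seq1 and seq2.

seq1 and seq2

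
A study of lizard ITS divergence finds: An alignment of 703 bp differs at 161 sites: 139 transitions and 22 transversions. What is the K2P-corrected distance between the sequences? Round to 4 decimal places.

0.2944

P = 139/703 ≈ 0.197724 and Q = 22/703 ≈ 0.031294.
Under the Kimura two-parameter model, d = −½ ln(1 − 2P − Q) − ¼ ln(1 − 2Q).
1 − 2P − Q = 0.573258, giving −½ ln(0.573258) = 0.278210.
1 − 2Q = 0.937412, giving −¼ ln(0.937412) = 0.016158.
d = 0.278210 + 0.016158 = 0.294368.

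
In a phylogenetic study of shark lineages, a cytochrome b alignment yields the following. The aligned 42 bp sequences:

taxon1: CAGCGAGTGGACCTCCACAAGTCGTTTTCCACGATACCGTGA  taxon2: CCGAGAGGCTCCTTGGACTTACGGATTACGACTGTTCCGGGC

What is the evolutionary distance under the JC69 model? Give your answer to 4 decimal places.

The sequences differ at 22 of 42 sites, so p = 22/42 ≈ 0.52381.
d = −(3/4) ln(1 − 4p/3) = −0.75 ln(1 − 0.698413) = −0.75 ln(0.301587)
  = −0.75 × (-1.198697) = 0.899023 substitutions/site.

0.8990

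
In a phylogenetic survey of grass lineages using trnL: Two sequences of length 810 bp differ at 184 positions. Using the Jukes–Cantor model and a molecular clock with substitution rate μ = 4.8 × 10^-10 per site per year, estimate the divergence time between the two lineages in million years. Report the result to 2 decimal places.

281.87

p = 184/810 ≈ 0.22716.
d = −(3/4) ln(1 − 4p/3) = −0.75 ln(1 − 0.30288) = −0.75 ln(0.69712)
  = −0.75 × (-0.360798) = 0.270599 substitutions/site.
Under a molecular clock d = 2μt, so t = d/(2μ) = 0.270599 / (2 × 4.8 × 10^-10) = 281.87 million years.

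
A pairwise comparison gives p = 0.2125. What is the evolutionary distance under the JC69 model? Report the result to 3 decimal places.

d = −(3/4) ln(1 − 4p/3) = −0.75 ln(1 − 0.283333) = −0.75 ln(0.716667)
  = −0.75 × (-0.333144) = 0.249858 substitutions/site.

0.250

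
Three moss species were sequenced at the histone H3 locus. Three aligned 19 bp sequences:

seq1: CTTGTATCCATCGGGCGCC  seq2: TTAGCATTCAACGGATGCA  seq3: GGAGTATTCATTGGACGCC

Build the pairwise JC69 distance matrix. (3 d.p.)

d(seq1,seq2) = 0.618, d(seq1,seq3) = 0.410, d(seq2,seq3) = 0.507

seq1–seq2: 8/19 sites differ → p ≈ 0.421053, d = −0.75 ln(1 − 0.561404) = 0.618132 ≈ 0.618.
seq1–seq3: 6/19 sites differ → p ≈ 0.315789, d = −0.75 ln(1 − 0.421052) = 0.409907 ≈ 0.410.
seq2–seq3: 7/19 sites differ → p ≈ 0.368421, d = −0.75 ln(1 − 0.491228) = 0.506816 ≈ 0.507.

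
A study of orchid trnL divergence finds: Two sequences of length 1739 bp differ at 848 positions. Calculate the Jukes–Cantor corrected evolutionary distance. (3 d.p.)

0.788

p = 848/1739 ≈ 0.487637.
d = −(3/4) ln(1 − 4p/3) = −0.75 ln(1 − 0.650183) = −0.75 ln(0.349817)
  = −0.75 × (-1.050345) = 0.787759 substitutions/site.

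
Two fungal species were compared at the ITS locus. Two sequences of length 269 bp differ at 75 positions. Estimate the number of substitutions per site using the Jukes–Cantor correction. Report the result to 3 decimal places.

p = 75/269 ≈ 0.27881.
d = −(3/4) ln(1 − 4p/3) = −0.75 ln(1 − 0.371747) = −0.75 ln(0.628253)
  = −0.75 × (-0.464812) = 0.348609 substitutions/site.

0.349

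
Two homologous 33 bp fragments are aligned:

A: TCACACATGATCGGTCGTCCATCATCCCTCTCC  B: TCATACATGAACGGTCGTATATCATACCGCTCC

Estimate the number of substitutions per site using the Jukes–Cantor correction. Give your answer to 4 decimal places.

0.2082

The sequences differ at 6 of 33 sites (4, 11, 19, 20, 26, 29), so p = 6/33 ≈ 0.181818.
d = −(3/4) ln(1 − 4p/3) = −0.75 ln(1 − 0.242424) = −0.75 ln(0.757576)
  = −0.75 × (-0.277631) = 0.208223 substitutions/site.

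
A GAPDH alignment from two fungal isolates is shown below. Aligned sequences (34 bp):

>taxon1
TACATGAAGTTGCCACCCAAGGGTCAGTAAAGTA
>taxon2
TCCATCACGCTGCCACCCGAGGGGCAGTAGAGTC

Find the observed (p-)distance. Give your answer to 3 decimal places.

The sequences differ at 8 of 34 positions (sites 2, 6, 8, 10, 19, 24, 30, 34).
p = 8/34 = 0.235294… ≈ 0.235 (to 3 d.p.).

0.235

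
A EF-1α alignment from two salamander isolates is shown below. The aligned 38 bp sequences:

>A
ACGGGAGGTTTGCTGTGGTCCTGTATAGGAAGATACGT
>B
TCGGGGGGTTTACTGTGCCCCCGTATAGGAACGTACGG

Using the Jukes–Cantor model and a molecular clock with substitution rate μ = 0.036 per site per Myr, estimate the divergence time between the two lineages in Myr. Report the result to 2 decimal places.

3.95

The sequences differ at 9 of 38 sites (1, 6, 12, 18, 19, 22, 32, 33, 38), so p = 9/38 ≈ 0.236842.
d = −(3/4) ln(1 − 4p/3) = −0.75 ln(1 − 0.315789) = −0.75 ln(0.684211)
  = −0.75 × (-0.379489) = 0.284617 substitutions/site.
Under a molecular clock d = 2μt, so t = d/(2μ) = 0.284617 / (2 × 0.036) = 3.95 Myr.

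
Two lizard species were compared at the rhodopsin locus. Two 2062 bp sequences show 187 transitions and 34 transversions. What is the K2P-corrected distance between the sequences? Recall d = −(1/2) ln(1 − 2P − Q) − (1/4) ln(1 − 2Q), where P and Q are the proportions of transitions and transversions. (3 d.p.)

P = 187/2062 ≈ 0.090689 and Q = 34/2062 ≈ 0.016489.
Under the Kimura two-parameter model, d = −½ ln(1 − 2P − Q) − ¼ ln(1 − 2Q).
1 − 2P − Q = 0.802133, giving −½ ln(0.802133) = 0.110240.
1 − 2Q = 0.967022, giving −¼ ln(0.967022) = 0.008384.
d = 0.110240 + 0.008384 = 0.118624.

0.119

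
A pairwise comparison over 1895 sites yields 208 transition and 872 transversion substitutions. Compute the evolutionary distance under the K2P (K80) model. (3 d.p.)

1.202

P = 208/1895 ≈ 0.109763 and Q = 872/1895 ≈ 0.460158.
Under the Kimura two-parameter model, d = −½ ln(1 − 2P − Q) − ¼ ln(1 − 2Q).
1 − 2P − Q = 0.320316, giving −½ ln(0.320316) = 0.569224.
1 − 2Q = 0.079684, giving −¼ ln(0.079684) = 0.632422.
d = 0.569224 + 0.632422 = 1.201646.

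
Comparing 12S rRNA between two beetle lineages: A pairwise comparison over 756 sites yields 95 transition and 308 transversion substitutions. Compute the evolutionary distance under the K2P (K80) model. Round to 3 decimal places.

0.959

P = 95/756 ≈ 0.125661 and Q = 308/756 ≈ 0.407407.
Under the Kimura two-parameter model, d = −½ ln(1 − 2P − Q) − ¼ ln(1 − 2Q).
1 − 2P − Q = 0.341271, giving −½ ln(0.341271) = 0.537539.
1 − 2Q = 0.185186, giving −¼ ln(0.185186) = 0.421599.
d = 0.537539 + 0.421599 = 0.959138.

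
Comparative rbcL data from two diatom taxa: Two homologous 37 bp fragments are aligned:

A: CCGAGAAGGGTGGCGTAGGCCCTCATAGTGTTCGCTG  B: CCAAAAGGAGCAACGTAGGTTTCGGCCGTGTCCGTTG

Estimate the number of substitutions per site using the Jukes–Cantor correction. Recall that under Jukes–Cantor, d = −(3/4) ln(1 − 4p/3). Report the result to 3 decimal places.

0.711

The sequences differ at 17 of 37 sites, so p = 17/37 ≈ 0.459459.
d = −(3/4) ln(1 − 4p/3) = −0.75 ln(1 − 0.612612) = −0.75 ln(0.387388)
  = −0.75 × (-0.948329) = 0.711247 substitutions/site.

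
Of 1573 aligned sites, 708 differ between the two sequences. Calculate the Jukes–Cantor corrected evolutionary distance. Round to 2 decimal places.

0.69

p = 708/1573 ≈ 0.450095.
d = −(3/4) ln(1 − 4p/3) = −0.75 ln(1 − 0.600127) = −0.75 ln(0.399873)
  = −0.75 × (-0.916608) = 0.687456 substitutions/site.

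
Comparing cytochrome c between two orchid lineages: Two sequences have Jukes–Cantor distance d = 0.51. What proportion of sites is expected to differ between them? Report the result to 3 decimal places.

p = (3/4)(1 − e^(−4d/3)) = 0.75 × (1 − e^(-0.68)) = 0.75 × (1 − 0.506617) = 0.370037.

0.370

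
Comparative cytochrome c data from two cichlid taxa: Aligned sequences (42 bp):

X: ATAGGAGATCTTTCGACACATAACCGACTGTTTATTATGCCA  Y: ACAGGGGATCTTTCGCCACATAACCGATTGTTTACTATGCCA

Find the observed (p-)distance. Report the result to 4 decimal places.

0.1190

The sequences differ at 5 of 42 positions (sites 2, 6, 16, 28, 35).
p = 5/42 = 0.119047… ≈ 0.1190 (to 4 d.p.).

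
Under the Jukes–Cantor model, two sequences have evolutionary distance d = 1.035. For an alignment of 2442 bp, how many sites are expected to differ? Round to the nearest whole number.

Invert JC69: p = (3/4)(1 − e^(−4d/3)) = 0.75 × (1 − e^(-1.38)) = 0.75 × (1 − 0.251579) = 0.561316.
Expected differing sites = pL ≈ 0.561316 × 2442 = 1370.733672 ≈ 1371.

1371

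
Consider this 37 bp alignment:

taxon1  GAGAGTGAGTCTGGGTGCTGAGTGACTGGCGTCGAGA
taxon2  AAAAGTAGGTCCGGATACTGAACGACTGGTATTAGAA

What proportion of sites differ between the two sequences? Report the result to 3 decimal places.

0.405

The sequences differ at 15 of 37 positions.
p = 15/37 = 0.405405… ≈ 0.405 (to 3 d.p.).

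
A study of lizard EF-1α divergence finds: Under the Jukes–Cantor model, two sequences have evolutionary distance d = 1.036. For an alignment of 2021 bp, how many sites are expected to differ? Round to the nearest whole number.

Invert JC69: p = (3/4)(1 − e^(−4d/3)) = 0.75 × (1 − e^(-1.381333)) = 0.75 × (1 − 0.251243) = 0.561568.
Expected differing sites = pL ≈ 0.561568 × 2021 = 1134.928928 ≈ 1135.

1135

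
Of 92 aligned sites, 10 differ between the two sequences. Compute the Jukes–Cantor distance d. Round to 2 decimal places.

0.12

p = 10/92 ≈ 0.108696.
d = −(3/4) ln(1 − 4p/3) = −0.75 ln(1 − 0.144928) = −0.75 ln(0.855072)
  = −0.75 × (-0.156570) = 0.117428 substitutions/site.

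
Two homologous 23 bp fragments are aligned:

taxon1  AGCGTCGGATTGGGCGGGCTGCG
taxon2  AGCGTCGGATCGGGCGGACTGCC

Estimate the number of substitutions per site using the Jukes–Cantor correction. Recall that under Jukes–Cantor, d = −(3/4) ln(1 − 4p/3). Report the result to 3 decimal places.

The sequences differ at 3 of 23 sites (11, 18, 23), so p = 3/23 ≈ 0.130435.
d = −(3/4) ln(1 − 4p/3) = −0.75 ln(1 − 0.173913) = −0.75 ln(0.826087)
  = −0.75 × (-0.191055) = 0.143291 substitutions/site.

0.143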